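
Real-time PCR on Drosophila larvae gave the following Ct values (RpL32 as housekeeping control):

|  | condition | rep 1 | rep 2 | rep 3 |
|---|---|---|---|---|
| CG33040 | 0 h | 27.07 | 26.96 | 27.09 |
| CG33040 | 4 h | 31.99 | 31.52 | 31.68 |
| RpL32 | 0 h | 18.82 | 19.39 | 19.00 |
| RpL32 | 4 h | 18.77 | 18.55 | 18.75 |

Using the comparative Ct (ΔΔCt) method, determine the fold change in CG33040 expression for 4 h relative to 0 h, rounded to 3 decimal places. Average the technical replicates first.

Mean Ct: CG33040 0 h 27.040; CG33040 4 h 31.730; RpL32 0 h 19.070; RpL32 4 h 18.690
ΔCt(0 h) = 27.040 − 19.070 = 7.970
ΔCt(4 h) = 31.730 − 18.690 = 13.040
ΔΔCt = 13.040 − 7.970 = 5.070
Fold change = 2^(−5.070) = 0.0298

0.030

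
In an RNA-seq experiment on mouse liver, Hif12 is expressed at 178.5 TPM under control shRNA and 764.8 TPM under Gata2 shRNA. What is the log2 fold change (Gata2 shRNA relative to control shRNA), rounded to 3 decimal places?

2.099

Fold change = 764.8 / 178.5 = 4.2846
log2(4.2846) = 2.0992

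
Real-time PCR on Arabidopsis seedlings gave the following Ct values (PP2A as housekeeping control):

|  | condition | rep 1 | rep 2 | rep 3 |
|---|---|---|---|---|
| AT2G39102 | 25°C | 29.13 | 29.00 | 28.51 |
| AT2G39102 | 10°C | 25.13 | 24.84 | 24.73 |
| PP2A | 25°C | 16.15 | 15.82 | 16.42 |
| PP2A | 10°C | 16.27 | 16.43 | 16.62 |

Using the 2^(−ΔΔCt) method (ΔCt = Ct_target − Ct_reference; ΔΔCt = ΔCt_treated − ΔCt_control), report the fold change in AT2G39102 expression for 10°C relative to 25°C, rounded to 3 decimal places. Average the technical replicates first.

19.562

Mean Ct: AT2G39102 25°C 28.880; AT2G39102 10°C 24.900; PP2A 25°C 16.130; PP2A 10°C 16.440
ΔCt(25°C) = 28.880 − 16.130 = 12.750
ΔCt(10°C) = 24.900 − 16.440 = 8.460
ΔΔCt = 8.460 − 12.750 = -4.290
Fold change = 2^(−(-4.290)) = 2^4.290 = 19.5622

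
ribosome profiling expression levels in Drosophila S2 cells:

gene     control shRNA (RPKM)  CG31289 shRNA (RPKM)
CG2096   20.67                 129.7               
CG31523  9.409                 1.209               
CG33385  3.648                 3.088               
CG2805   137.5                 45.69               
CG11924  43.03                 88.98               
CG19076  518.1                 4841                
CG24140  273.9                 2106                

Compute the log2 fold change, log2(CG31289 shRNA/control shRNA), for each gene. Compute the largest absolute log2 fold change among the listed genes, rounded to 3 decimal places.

3.224

log2(129.7/20.67) = 2.650  (CG2096)
log2(1.209/9.409) = -2.960  (CG31523)
log2(3.088/3.648) = -0.240  (CG33385)
log2(45.69/137.5) = -1.589  (CG2805)
log2(88.98/43.03) = 1.048  (CG11924)
log2(4841/518.1) = 3.224  (CG19076)
log2(2106/273.9) = 2.943  (CG24140)
The largest magnitude belongs to CG19076.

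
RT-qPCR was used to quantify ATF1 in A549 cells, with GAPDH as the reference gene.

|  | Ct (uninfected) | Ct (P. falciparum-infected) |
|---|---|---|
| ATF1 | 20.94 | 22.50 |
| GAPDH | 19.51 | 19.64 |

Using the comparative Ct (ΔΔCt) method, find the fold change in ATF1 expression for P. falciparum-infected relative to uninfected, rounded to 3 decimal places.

0.371

ΔCt(uninfected) = 20.940 − 19.510 = 1.430
ΔCt(P. falciparum-infected) = 22.500 − 19.640 = 2.860
ΔΔCt = 2.860 − 1.430 = 1.430
Fold change = 2^(−1.430) = 0.3711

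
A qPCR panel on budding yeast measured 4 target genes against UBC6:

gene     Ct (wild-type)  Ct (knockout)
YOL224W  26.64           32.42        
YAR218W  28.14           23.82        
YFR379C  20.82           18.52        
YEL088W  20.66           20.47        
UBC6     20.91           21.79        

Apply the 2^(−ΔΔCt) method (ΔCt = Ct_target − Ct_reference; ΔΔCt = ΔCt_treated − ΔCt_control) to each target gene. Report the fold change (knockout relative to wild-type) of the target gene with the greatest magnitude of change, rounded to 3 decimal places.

36.758

YOL224W: ΔΔCt = (32.42−21.79) − (26.64−20.91) = 10.63 − 5.73 = 4.90; fold change = 2^-4.90 = 0.033
YAR218W: ΔΔCt = (23.82−21.79) − (28.14−20.91) = 2.03 − 7.23 = -5.20; fold change = 2^5.20 = 36.758
YFR379C: ΔΔCt = (18.52−21.79) − (20.82−20.91) = -3.27 − (-0.09) = -3.18; fold change = 2^3.18 = 9.063
YEL088W: ΔΔCt = (20.47−21.79) − (20.66−20.91) = -1.32 − (-0.25) = -1.07; fold change = 2^1.07 = 2.099
YAR218W has the largest |ΔΔCt| = 5.20.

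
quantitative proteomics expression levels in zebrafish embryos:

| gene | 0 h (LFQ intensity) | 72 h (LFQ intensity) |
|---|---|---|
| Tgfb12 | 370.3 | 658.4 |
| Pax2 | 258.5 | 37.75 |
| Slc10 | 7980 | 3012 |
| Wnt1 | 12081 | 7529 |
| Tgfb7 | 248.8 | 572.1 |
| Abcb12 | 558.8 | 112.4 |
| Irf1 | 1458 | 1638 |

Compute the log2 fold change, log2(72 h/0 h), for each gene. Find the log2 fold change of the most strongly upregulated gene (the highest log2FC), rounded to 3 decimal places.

log2(658.4/370.3) = 0.830  (Tgfb12)
log2(37.75/258.5) = -2.776  (Pax2)
log2(3012/7980) = -1.406  (Slc10)
log2(7529/12081) = -0.682  (Wnt1)
log2(572.1/248.8) = 1.201  (Tgfb7)
log2(112.4/558.8) = -2.314  (Abcb12)
log2(1638/1458) = 0.168  (Irf1)
Tgfb7 is most strongly upregulated.

1.201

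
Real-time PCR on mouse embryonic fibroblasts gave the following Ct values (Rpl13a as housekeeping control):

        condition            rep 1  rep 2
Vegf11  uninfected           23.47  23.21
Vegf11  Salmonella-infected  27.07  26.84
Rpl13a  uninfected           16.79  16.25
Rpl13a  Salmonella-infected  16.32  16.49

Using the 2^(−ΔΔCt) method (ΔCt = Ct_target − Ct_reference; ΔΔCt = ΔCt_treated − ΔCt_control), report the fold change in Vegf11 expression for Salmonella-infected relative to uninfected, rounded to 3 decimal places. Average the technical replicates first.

Mean Ct: Vegf11 uninfected 23.340; Vegf11 Salmonella-infected 26.955; Rpl13a uninfected 16.520; Rpl13a Salmonella-infected 16.405
ΔCt(uninfected) = 23.340 − 16.520 = 6.820
ΔCt(Salmonella-infected) = 26.955 − 16.405 = 10.550
ΔΔCt = 10.550 − 6.820 = 3.730
Fold change = 2^(−3.730) = 0.0754

0.075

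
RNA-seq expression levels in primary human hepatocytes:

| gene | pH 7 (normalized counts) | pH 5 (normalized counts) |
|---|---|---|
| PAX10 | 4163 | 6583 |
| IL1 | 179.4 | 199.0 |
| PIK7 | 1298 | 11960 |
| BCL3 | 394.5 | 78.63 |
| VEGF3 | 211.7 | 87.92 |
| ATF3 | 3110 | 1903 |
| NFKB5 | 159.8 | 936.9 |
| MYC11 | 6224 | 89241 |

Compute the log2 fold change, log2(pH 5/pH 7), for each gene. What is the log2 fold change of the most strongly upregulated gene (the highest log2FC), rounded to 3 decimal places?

log2(6583/4163) = 0.661  (PAX10)
log2(199.0/179.4) = 0.150  (IL1)
log2(11960/1298) = 3.204  (PIK7)
log2(78.63/394.5) = -2.327  (BCL3)
log2(87.92/211.7) = -1.268  (VEGF3)
log2(1903/3110) = -0.709  (ATF3)
log2(936.9/159.8) = 2.552  (NFKB5)
log2(89241/6224) = 3.842  (MYC11)
MYC11 is most strongly upregulated.

3.842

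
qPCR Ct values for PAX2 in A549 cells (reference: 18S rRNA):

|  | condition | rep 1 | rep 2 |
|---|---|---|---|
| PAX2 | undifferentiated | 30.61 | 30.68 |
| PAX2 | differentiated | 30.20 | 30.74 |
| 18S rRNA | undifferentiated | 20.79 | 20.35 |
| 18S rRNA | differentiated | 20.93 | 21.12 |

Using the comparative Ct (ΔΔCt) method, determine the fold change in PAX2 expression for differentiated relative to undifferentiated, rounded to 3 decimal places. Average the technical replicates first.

1.548

Mean Ct: PAX2 undifferentiated 30.645; PAX2 differentiated 30.470; 18S rRNA undifferentiated 20.570; 18S rRNA differentiated 21.025
ΔCt(undifferentiated) = 30.645 − 20.570 = 10.075
ΔCt(differentiated) = 30.470 − 21.025 = 9.445
ΔΔCt = 9.445 − 10.075 = -0.630
Fold change = 2^(−(-0.630)) = 2^0.630 = 1.5476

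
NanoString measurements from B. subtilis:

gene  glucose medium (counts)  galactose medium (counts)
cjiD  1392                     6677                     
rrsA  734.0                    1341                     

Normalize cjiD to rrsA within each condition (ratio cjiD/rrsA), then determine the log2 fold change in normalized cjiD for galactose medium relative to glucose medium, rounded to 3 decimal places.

cjiD/rrsA (glucose medium) = 1392 / 734.0 = 1.8965
cjiD/rrsA (galactose medium) = 6677 / 1341 = 4.9791
Fold change = 4.9791 / 1.8965 = 2.6255
log2(2.6255) = 1.3926

1.393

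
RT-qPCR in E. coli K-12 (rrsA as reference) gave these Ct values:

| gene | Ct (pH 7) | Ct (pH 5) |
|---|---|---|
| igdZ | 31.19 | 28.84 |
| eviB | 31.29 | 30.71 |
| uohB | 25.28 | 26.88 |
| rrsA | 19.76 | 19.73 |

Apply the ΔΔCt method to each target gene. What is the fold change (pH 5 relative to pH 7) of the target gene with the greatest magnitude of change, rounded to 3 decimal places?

4.993

igdZ: ΔΔCt = (28.84−19.73) − (31.19−19.76) = 9.11 − 11.43 = -2.32; fold change = 2^2.32 = 4.993
eviB: ΔΔCt = (30.71−19.73) − (31.29−19.76) = 10.98 − 11.53 = -0.55; fold change = 2^0.55 = 1.464
uohB: ΔΔCt = (26.88−19.73) − (25.28−19.76) = 7.15 − 5.52 = 1.63; fold change = 2^-1.63 = 0.323
igdZ has the largest |ΔΔCt| = 2.32.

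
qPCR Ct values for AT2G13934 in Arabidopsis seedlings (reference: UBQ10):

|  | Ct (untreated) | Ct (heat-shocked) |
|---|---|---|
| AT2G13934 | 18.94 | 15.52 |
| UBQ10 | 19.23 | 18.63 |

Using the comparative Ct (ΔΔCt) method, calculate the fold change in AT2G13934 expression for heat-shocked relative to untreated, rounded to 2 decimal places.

ΔCt(untreated) = 18.940 − 19.230 = -0.290
ΔCt(heat-shocked) = 15.520 − 18.630 = -3.110
ΔΔCt = -3.110 − (-0.290) = -2.820
Fold change = 2^(−(-2.820)) = 2^2.820 = 7.062

7.06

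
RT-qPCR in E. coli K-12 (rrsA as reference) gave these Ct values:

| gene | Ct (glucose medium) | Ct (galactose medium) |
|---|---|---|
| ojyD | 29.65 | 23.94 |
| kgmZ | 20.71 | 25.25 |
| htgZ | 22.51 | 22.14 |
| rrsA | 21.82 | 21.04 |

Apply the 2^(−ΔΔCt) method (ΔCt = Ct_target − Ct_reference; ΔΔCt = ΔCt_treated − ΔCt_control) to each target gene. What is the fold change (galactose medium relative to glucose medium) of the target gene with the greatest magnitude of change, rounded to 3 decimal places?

0.025

ojyD: ΔΔCt = (23.94−21.04) − (29.65−21.82) = 2.90 − 7.83 = -4.93; fold change = 2^4.93 = 30.484
kgmZ: ΔΔCt = (25.25−21.04) − (20.71−21.82) = 4.21 − (-1.11) = 5.32; fold change = 2^-5.32 = 0.025
htgZ: ΔΔCt = (22.14−21.04) − (22.51−21.82) = 1.10 − 0.69 = 0.41; fold change = 2^-0.41 = 0.753
kgmZ has the largest |ΔΔCt| = 5.32.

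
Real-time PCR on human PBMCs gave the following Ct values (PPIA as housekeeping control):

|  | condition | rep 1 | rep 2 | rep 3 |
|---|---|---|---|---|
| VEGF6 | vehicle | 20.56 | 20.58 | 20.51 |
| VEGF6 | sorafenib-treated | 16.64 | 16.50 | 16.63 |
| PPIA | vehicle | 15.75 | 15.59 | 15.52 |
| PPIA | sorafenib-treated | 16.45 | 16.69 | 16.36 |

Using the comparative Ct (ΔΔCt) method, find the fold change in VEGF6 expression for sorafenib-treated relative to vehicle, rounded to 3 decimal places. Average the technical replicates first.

28.641

Mean Ct: VEGF6 vehicle 20.550; VEGF6 sorafenib-treated 16.590; PPIA vehicle 15.620; PPIA sorafenib-treated 16.500
ΔCt(vehicle) = 20.550 − 15.620 = 4.930
ΔCt(sorafenib-treated) = 16.590 − 16.500 = 0.090
ΔΔCt = 0.090 − 4.930 = -4.840
Fold change = 2^(−(-4.840)) = 2^4.840 = 28.6408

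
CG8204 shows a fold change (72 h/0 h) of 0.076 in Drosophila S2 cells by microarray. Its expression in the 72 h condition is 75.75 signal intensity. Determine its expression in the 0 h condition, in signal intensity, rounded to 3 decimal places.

0 h expression = 75.75 / 0.076 = 996.711

996.711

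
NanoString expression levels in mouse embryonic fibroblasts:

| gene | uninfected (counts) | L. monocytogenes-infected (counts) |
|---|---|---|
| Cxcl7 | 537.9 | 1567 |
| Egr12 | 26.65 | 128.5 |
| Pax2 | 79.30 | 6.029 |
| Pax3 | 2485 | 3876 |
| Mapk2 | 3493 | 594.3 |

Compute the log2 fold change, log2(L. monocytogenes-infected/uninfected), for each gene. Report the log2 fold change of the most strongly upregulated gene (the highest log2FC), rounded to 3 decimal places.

log2(1567/537.9) = 1.543  (Cxcl7)
log2(128.5/26.65) = 2.270  (Egr12)
log2(6.029/79.30) = -3.717  (Pax2)
log2(3876/2485) = 0.641  (Pax3)
log2(594.3/3493) = -2.555  (Mapk2)
Egr12 is most strongly upregulated.

2.270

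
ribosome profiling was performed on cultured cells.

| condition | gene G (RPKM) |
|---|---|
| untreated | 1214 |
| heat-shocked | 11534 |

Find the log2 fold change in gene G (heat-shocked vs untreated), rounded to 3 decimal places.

Fold change = 11534 / 1214 = 9.5008
log2(9.5008) = 3.2481

3.248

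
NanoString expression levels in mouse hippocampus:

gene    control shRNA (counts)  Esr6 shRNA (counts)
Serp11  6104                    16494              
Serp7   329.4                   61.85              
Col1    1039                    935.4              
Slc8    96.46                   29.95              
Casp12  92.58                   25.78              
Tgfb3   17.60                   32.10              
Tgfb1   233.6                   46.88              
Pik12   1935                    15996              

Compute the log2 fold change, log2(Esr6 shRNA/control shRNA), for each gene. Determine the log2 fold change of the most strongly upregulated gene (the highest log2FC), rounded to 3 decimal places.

log2(16494/6104) = 1.434  (Serp11)
log2(61.85/329.4) = -2.413  (Serp7)
log2(935.4/1039) = -0.152  (Col1)
log2(29.95/96.46) = -1.687  (Slc8)
log2(25.78/92.58) = -1.844  (Casp12)
log2(32.10/17.60) = 0.867  (Tgfb3)
log2(46.88/233.6) = -2.317  (Tgfb1)
log2(15996/1935) = 3.047  (Pik12)
Pik12 is most strongly upregulated.

3.047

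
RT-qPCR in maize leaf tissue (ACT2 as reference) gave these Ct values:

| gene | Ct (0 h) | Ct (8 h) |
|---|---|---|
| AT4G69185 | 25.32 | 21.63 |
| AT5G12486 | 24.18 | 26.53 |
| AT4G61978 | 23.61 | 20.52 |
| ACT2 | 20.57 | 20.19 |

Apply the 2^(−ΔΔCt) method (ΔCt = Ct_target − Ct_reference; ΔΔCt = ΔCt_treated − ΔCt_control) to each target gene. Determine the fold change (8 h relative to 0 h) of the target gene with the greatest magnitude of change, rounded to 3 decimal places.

9.918

AT4G69185: ΔΔCt = (21.63−20.19) − (25.32−20.57) = 1.44 − 4.75 = -3.31; fold change = 2^3.31 = 9.918
AT5G12486: ΔΔCt = (26.53−20.19) − (24.18−20.57) = 6.34 − 3.61 = 2.73; fold change = 2^-2.73 = 0.151
AT4G61978: ΔΔCt = (20.52−20.19) − (23.61−20.57) = 0.33 − 3.04 = -2.71; fold change = 2^2.71 = 6.543
AT4G69185 has the largest |ΔΔCt| = 3.31.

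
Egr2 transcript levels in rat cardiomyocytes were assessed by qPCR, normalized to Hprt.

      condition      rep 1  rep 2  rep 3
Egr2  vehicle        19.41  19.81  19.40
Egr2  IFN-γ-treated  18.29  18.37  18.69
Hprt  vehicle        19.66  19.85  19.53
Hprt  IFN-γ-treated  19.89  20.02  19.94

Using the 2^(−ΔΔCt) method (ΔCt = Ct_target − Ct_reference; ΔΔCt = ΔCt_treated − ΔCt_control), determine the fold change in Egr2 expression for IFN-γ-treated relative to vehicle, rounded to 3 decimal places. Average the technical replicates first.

2.567

Mean Ct: Egr2 vehicle 19.540; Egr2 IFN-γ-treated 18.450; Hprt vehicle 19.680; Hprt IFN-γ-treated 19.950
ΔCt(vehicle) = 19.540 − 19.680 = -0.140
ΔCt(IFN-γ-treated) = 18.450 − 19.950 = -1.500
ΔΔCt = -1.500 − (-0.140) = -1.360
Fold change = 2^(−(-1.360)) = 2^1.360 = 2.5669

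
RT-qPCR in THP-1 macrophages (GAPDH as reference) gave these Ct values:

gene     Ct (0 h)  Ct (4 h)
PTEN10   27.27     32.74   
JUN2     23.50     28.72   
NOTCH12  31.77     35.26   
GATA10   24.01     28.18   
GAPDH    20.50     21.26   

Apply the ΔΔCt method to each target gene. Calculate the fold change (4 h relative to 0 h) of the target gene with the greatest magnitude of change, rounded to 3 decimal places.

PTEN10: ΔΔCt = (32.74−21.26) − (27.27−20.50) = 11.48 − 6.77 = 4.71; fold change = 2^-4.71 = 0.038
JUN2: ΔΔCt = (28.72−21.26) − (23.50−20.50) = 7.46 − 3.00 = 4.46; fold change = 2^-4.46 = 0.045
NOTCH12: ΔΔCt = (35.26−21.26) − (31.77−20.50) = 14.00 − 11.27 = 2.73; fold change = 2^-2.73 = 0.151
GATA10: ΔΔCt = (28.18−21.26) − (24.01−20.50) = 6.92 − 3.51 = 3.41; fold change = 2^-3.41 = 0.094
PTEN10 has the largest |ΔΔCt| = 4.71.

0.038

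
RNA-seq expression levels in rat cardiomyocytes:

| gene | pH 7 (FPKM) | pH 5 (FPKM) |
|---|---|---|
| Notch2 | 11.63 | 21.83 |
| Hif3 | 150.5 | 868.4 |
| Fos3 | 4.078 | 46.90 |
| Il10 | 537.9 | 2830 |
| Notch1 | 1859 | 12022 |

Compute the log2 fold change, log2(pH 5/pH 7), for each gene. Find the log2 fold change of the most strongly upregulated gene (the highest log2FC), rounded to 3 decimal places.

log2(21.83/11.63) = 0.908  (Notch2)
log2(868.4/150.5) = 2.529  (Hif3)
log2(46.90/4.078) = 3.524  (Fos3)
log2(2830/537.9) = 2.395  (Il10)
log2(12022/1859) = 2.693  (Notch1)
Fos3 is most strongly upregulated.

3.524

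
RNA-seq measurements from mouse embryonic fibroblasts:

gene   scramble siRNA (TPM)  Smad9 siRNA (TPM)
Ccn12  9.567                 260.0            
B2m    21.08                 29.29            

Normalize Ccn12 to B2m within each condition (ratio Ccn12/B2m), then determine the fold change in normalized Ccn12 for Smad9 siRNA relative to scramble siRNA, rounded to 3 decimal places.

Ccn12/B2m (scramble siRNA) = 9.567 / 21.08 = 0.45384
Ccn12/B2m (Smad9 siRNA) = 260.0 / 29.29 = 8.8767
Fold change = 8.8767 / 0.45384 = 19.5591

19.559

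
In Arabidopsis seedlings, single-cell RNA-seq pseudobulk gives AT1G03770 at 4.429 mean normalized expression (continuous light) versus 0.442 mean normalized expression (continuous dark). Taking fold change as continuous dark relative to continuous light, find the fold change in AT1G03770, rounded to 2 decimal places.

0.10

Fold change = 0.442 / 4.429 = 0.100
AT1G03770 is downregulated.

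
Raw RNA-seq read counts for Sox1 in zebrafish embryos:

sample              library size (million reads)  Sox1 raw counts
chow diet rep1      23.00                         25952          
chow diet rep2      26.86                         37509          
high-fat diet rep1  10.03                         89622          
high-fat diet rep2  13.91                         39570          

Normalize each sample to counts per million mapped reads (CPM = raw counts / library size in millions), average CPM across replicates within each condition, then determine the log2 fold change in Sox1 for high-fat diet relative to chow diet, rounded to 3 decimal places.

2.222

CPM(chow diet rep1) = 25952 / 23.00 = 1128.3478
CPM(chow diet rep2) = 37509 / 26.86 = 1396.4631
CPM(high-fat diet rep1) = 89622 / 10.03 = 8935.3938
CPM(high-fat diet rep2) = 39570 / 13.91 = 2844.7160
mean CPM(chow diet) = 1262.4055; mean CPM(high-fat diet) = 5890.0549
Fold change = 5890.0549 / 1262.4055 = 4.66574
log2(4.66574) = 2.2221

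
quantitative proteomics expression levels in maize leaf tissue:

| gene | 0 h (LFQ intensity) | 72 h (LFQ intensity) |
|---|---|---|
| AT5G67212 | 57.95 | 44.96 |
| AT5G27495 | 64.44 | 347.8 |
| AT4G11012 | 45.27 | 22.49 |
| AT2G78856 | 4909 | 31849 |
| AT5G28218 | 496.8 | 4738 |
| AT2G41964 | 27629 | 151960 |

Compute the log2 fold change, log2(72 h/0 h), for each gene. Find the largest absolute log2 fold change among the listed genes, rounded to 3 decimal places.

log2(44.96/57.95) = -0.366  (AT5G67212)
log2(347.8/64.44) = 2.432  (AT5G27495)
log2(22.49/45.27) = -1.009  (AT4G11012)
log2(31849/4909) = 2.698  (AT2G78856)
log2(4738/496.8) = 3.254  (AT5G28218)
log2(151960/27629) = 2.459  (AT2G41964)
The largest magnitude belongs to AT5G28218.

3.254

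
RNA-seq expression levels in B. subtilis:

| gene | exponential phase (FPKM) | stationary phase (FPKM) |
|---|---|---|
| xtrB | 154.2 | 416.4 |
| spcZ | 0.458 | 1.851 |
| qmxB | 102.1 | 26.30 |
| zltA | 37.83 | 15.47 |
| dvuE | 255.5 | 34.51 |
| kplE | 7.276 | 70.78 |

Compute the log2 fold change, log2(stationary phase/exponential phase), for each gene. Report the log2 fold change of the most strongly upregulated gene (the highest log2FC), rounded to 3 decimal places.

log2(416.4/154.2) = 1.433  (xtrB)
log2(1.851/0.458) = 2.015  (spcZ)
log2(26.30/102.1) = -1.957  (qmxB)
log2(15.47/37.83) = -1.290  (zltA)
log2(34.51/255.5) = -2.888  (dvuE)
log2(70.78/7.276) = 3.282  (kplE)
kplE is most strongly upregulated.

3.282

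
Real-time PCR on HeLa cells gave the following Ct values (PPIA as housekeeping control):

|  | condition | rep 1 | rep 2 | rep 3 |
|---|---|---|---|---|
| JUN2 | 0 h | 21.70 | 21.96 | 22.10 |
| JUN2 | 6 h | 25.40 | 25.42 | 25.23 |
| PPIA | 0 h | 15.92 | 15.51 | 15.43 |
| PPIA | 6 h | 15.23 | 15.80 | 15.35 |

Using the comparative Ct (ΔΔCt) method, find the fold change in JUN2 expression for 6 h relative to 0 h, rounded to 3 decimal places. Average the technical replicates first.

0.083

Mean Ct: JUN2 0 h 21.920; JUN2 6 h 25.350; PPIA 0 h 15.620; PPIA 6 h 15.460
ΔCt(0 h) = 21.920 − 15.620 = 6.300
ΔCt(6 h) = 25.350 − 15.460 = 9.890
ΔΔCt = 9.890 − 6.300 = 3.590
Fold change = 2^(−3.590) = 0.0830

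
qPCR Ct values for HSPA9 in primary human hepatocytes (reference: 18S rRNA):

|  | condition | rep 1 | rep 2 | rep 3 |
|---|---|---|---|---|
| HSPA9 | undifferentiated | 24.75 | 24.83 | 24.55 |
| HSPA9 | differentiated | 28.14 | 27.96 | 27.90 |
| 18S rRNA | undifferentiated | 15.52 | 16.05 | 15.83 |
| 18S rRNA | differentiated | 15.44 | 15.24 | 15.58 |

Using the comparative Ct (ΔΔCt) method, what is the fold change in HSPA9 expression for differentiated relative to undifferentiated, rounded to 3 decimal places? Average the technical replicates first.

Mean Ct: HSPA9 undifferentiated 24.710; HSPA9 differentiated 28.000; 18S rRNA undifferentiated 15.800; 18S rRNA differentiated 15.420
ΔCt(undifferentiated) = 24.710 − 15.800 = 8.910
ΔCt(differentiated) = 28.000 − 15.420 = 12.580
ΔΔCt = 12.580 − 8.910 = 3.670
Fold change = 2^(−3.670) = 0.0786

0.079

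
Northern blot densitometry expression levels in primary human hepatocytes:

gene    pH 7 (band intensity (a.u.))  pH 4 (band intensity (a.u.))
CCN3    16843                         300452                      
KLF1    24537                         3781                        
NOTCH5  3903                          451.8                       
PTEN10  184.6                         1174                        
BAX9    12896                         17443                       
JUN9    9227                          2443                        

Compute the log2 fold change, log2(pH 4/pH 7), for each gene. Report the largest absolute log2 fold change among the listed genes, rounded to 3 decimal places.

4.157

log2(300452/16843) = 4.157  (CCN3)
log2(3781/24537) = -2.698  (KLF1)
log2(451.8/3903) = -3.111  (NOTCH5)
log2(1174/184.6) = 2.669  (PTEN10)
log2(17443/12896) = 0.436  (BAX9)
log2(2443/9227) = -1.917  (JUN9)
The largest magnitude belongs to CCN3.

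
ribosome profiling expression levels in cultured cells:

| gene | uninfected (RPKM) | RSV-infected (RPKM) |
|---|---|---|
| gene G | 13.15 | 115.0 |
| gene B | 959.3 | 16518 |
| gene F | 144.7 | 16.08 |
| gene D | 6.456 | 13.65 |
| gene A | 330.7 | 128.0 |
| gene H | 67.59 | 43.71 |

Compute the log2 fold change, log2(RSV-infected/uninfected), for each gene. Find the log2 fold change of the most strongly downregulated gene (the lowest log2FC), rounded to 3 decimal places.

-3.170

log2(115.0/13.15) = 3.128  (gene G)
log2(16518/959.3) = 4.106  (gene B)
log2(16.08/144.7) = -3.170  (gene F)
log2(13.65/6.456) = 1.080  (gene D)
log2(128.0/330.7) = -1.369  (gene A)
log2(43.71/67.59) = -0.629  (gene H)
gene F is most strongly downregulated.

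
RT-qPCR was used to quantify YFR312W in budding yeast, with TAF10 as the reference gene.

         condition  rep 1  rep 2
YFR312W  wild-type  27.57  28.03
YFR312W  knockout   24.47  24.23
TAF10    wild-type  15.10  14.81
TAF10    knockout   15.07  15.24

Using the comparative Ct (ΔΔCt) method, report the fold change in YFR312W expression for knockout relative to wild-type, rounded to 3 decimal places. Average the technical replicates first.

Mean Ct: YFR312W wild-type 27.800; YFR312W knockout 24.350; TAF10 wild-type 14.955; TAF10 knockout 15.155
ΔCt(wild-type) = 27.800 − 14.955 = 12.845
ΔCt(knockout) = 24.350 − 15.155 = 9.195
ΔΔCt = 9.195 − 12.845 = -3.650
Fold change = 2^(−(-3.650)) = 2^3.650 = 12.5533

12.553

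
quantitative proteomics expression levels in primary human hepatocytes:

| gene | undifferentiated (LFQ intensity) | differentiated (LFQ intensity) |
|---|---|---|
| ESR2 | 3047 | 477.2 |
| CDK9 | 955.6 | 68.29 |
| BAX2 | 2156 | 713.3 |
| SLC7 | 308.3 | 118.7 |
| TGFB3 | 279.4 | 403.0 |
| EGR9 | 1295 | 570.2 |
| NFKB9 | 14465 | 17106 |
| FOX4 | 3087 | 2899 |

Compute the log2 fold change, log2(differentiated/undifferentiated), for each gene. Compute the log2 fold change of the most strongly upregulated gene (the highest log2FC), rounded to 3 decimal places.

log2(477.2/3047) = -2.675  (ESR2)
log2(68.29/955.6) = -3.807  (CDK9)
log2(713.3/2156) = -1.596  (BAX2)
log2(118.7/308.3) = -1.377  (SLC7)
log2(403.0/279.4) = 0.528  (TGFB3)
log2(570.2/1295) = -1.183  (EGR9)
log2(17106/14465) = 0.242  (NFKB9)
log2(2899/3087) = -0.091  (FOX4)
TGFB3 is most strongly upregulated.

0.528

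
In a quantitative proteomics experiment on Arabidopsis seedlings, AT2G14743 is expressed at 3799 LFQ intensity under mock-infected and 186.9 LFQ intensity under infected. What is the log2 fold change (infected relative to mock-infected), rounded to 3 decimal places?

Fold change = 186.9 / 3799 = 0.0492
log2(0.0492) = -4.3453

-4.345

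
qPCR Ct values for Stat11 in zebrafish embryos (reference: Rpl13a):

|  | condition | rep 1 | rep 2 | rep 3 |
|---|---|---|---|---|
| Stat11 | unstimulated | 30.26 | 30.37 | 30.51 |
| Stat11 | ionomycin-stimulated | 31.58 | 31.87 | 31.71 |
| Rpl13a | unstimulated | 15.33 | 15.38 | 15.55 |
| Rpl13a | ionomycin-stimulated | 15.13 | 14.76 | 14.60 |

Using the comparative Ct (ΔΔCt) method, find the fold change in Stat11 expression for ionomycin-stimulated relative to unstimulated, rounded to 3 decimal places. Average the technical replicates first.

Mean Ct: Stat11 unstimulated 30.380; Stat11 ionomycin-stimulated 31.720; Rpl13a unstimulated 15.420; Rpl13a ionomycin-stimulated 14.830
ΔCt(unstimulated) = 30.380 − 15.420 = 14.960
ΔCt(ionomycin-stimulated) = 31.720 − 14.830 = 16.890
ΔΔCt = 16.890 − 14.960 = 1.930
Fold change = 2^(−1.930) = 0.2624

0.262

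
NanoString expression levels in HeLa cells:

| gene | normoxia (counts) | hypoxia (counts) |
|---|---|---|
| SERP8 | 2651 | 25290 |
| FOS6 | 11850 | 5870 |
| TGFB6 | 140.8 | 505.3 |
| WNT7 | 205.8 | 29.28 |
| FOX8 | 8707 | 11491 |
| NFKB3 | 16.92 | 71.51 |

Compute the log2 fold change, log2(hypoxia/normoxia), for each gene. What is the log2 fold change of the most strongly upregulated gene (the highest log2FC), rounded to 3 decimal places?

3.254

log2(25290/2651) = 3.254  (SERP8)
log2(5870/11850) = -1.013  (FOS6)
log2(505.3/140.8) = 1.843  (TGFB6)
log2(29.28/205.8) = -2.813  (WNT7)
log2(11491/8707) = 0.400  (FOX8)
log2(71.51/16.92) = 2.079  (NFKB3)
SERP8 is most strongly upregulated.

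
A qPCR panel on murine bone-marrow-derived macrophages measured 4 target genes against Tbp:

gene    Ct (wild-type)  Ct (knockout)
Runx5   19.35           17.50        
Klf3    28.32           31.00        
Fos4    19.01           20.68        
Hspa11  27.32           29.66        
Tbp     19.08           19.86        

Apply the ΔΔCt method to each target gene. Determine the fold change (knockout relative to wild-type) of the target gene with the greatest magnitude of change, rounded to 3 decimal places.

Runx5: ΔΔCt = (17.50−19.86) − (19.35−19.08) = -2.36 − 0.27 = -2.63; fold change = 2^2.63 = 6.190
Klf3: ΔΔCt = (31.00−19.86) − (28.32−19.08) = 11.14 − 9.24 = 1.90; fold change = 2^-1.90 = 0.268
Fos4: ΔΔCt = (20.68−19.86) − (19.01−19.08) = 0.82 − (-0.07) = 0.89; fold change = 2^-0.89 = 0.540
Hspa11: ΔΔCt = (29.66−19.86) − (27.32−19.08) = 9.80 − 8.24 = 1.56; fold change = 2^-1.56 = 0.339
Runx5 has the largest |ΔΔCt| = 2.63.

6.190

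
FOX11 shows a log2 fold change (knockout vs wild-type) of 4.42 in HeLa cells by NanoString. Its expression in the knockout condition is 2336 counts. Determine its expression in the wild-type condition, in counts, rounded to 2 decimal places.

109.12

Fold change = 2^(4.42) = 21.4068
wild-type expression = 2336 / 21.4068 = 109.12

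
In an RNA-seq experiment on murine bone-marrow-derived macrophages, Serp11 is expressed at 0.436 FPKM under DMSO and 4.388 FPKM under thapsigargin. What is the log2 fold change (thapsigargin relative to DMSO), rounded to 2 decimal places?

3.33

Fold change = 4.388 / 0.436 = 10.0642
log2(10.0642) = 3.331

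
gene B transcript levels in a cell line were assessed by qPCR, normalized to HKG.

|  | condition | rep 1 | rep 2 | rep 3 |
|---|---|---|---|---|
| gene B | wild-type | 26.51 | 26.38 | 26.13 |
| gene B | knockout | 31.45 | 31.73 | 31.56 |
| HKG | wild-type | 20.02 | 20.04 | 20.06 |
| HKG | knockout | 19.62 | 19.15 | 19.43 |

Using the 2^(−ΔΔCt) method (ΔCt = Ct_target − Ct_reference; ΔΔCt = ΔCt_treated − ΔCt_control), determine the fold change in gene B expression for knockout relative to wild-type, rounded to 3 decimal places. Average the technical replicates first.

Mean Ct: gene B wild-type 26.340; gene B knockout 31.580; HKG wild-type 20.040; HKG knockout 19.400
ΔCt(wild-type) = 26.340 − 20.040 = 6.300
ΔCt(knockout) = 31.580 − 19.400 = 12.180
ΔΔCt = 12.180 − 6.300 = 5.880
Fold change = 2^(−5.880) = 0.0170

0.017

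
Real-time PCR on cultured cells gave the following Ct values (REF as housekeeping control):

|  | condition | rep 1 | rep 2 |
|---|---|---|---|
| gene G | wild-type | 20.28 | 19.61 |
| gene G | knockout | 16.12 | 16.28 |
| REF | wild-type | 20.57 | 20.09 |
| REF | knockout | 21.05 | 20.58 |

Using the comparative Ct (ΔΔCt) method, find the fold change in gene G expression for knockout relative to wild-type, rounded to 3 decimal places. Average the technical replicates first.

18.765

Mean Ct: gene G wild-type 19.945; gene G knockout 16.200; REF wild-type 20.330; REF knockout 20.815
ΔCt(wild-type) = 19.945 − 20.330 = -0.385
ΔCt(knockout) = 16.200 − 20.815 = -4.615
ΔΔCt = -4.615 − (-0.385) = -4.230
Fold change = 2^(−(-4.230)) = 2^4.230 = 18.7654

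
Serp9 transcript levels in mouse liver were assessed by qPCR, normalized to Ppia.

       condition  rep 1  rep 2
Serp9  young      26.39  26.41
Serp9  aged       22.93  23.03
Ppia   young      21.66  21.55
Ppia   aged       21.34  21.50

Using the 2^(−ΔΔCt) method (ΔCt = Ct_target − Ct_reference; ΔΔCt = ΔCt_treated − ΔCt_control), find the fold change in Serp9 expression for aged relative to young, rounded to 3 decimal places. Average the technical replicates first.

9.415

Mean Ct: Serp9 young 26.400; Serp9 aged 22.980; Ppia young 21.605; Ppia aged 21.420
ΔCt(young) = 26.400 − 21.605 = 4.795
ΔCt(aged) = 22.980 − 21.420 = 1.560
ΔΔCt = 1.560 − 4.795 = -3.235
Fold change = 2^(−(-3.235)) = 2^3.235 = 9.4153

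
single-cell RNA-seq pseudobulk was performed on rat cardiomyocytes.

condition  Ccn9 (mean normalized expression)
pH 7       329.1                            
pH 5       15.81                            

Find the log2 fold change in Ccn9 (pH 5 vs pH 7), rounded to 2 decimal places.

Fold change = 15.81 / 329.1 = 0.0480
log2(0.0480) = -4.380

-4.38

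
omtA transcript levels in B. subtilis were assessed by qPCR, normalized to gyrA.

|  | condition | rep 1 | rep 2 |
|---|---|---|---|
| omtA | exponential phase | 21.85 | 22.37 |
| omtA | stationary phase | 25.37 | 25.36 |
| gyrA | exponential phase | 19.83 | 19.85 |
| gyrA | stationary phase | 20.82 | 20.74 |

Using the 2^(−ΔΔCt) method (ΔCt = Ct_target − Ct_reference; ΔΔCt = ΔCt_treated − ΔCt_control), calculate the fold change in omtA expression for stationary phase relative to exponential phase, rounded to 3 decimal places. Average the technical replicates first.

0.201

Mean Ct: omtA exponential phase 22.110; omtA stationary phase 25.365; gyrA exponential phase 19.840; gyrA stationary phase 20.780
ΔCt(exponential phase) = 22.110 − 19.840 = 2.270
ΔCt(stationary phase) = 25.365 − 20.780 = 4.585
ΔΔCt = 4.585 − 2.270 = 2.315
Fold change = 2^(−2.315) = 0.2010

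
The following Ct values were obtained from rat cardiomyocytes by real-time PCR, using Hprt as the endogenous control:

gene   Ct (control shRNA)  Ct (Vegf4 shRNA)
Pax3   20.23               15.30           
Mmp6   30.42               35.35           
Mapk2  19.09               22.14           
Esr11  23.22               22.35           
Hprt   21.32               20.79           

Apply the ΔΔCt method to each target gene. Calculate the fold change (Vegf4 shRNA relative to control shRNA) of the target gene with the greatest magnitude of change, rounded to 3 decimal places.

0.023

Pax3: ΔΔCt = (15.30−20.79) − (20.23−21.32) = -5.49 − (-1.09) = -4.40; fold change = 2^4.40 = 21.112
Mmp6: ΔΔCt = (35.35−20.79) − (30.42−21.32) = 14.56 − 9.10 = 5.46; fold change = 2^-5.46 = 0.023
Mapk2: ΔΔCt = (22.14−20.79) − (19.09−21.32) = 1.35 − (-2.23) = 3.58; fold change = 2^-3.58 = 0.084
Esr11: ΔΔCt = (22.35−20.79) − (23.22−21.32) = 1.56 − 1.90 = -0.34; fold change = 2^0.34 = 1.266
Mmp6 has the largest |ΔΔCt| = 5.46.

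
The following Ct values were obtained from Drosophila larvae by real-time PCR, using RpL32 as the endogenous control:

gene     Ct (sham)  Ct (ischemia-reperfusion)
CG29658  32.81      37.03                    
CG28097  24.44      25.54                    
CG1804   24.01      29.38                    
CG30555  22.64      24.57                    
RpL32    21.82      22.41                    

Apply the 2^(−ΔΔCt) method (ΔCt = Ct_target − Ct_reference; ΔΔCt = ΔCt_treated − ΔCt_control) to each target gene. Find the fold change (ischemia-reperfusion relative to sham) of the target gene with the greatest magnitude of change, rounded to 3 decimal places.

0.036

CG29658: ΔΔCt = (37.03−22.41) − (32.81−21.82) = 14.62 − 10.99 = 3.63; fold change = 2^-3.63 = 0.081
CG28097: ΔΔCt = (25.54−22.41) − (24.44−21.82) = 3.13 − 2.62 = 0.51; fold change = 2^-0.51 = 0.702
CG1804: ΔΔCt = (29.38−22.41) − (24.01−21.82) = 6.97 − 2.19 = 4.78; fold change = 2^-4.78 = 0.036
CG30555: ΔΔCt = (24.57−22.41) − (22.64−21.82) = 2.16 − 0.82 = 1.34; fold change = 2^-1.34 = 0.395
CG1804 has the largest |ΔΔCt| = 4.78.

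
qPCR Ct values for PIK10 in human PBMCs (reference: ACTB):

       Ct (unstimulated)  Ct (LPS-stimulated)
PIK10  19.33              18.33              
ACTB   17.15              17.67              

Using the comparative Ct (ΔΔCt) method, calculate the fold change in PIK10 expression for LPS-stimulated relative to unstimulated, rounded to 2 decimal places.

ΔCt(unstimulated) = 19.330 − 17.150 = 2.180
ΔCt(LPS-stimulated) = 18.330 − 17.670 = 0.660
ΔΔCt = 0.660 − 2.180 = -1.520
Fold change = 2^(−(-1.520)) = 2^1.520 = 2.868

2.87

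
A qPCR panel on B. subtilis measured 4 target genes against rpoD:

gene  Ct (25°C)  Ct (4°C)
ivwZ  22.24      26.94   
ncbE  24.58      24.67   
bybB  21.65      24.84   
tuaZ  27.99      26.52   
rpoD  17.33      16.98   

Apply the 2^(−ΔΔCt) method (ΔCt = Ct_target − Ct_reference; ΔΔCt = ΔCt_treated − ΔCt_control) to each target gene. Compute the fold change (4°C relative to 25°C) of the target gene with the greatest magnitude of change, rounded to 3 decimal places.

ivwZ: ΔΔCt = (26.94−16.98) − (22.24−17.33) = 9.96 − 4.91 = 5.05; fold change = 2^-5.05 = 0.030
ncbE: ΔΔCt = (24.67−16.98) − (24.58−17.33) = 7.69 − 7.25 = 0.44; fold change = 2^-0.44 = 0.737
bybB: ΔΔCt = (24.84−16.98) − (21.65−17.33) = 7.86 − 4.32 = 3.54; fold change = 2^-3.54 = 0.086
tuaZ: ΔΔCt = (26.52−16.98) − (27.99−17.33) = 9.54 − 10.66 = -1.12; fold change = 2^1.12 = 2.173
ivwZ has the largest |ΔΔCt| = 5.05.

0.030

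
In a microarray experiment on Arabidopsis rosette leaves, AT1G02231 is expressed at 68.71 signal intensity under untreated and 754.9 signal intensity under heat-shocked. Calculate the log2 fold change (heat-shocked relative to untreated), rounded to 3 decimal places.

3.458

Fold change = 754.9 / 68.71 = 10.9868
log2(10.9868) = 3.4577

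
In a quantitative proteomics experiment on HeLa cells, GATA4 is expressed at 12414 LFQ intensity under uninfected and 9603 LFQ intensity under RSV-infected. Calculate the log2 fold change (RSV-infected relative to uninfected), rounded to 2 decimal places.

Fold change = 9603 / 12414 = 0.7736
log2(0.7736) = -0.370

-0.37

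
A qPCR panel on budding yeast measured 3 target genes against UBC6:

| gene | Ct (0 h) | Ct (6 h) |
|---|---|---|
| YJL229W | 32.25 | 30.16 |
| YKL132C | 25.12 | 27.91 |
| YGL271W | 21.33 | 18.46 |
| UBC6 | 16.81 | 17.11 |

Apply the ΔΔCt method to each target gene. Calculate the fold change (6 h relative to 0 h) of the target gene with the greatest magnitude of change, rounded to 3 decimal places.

9.000

YJL229W: ΔΔCt = (30.16−17.11) − (32.25−16.81) = 13.05 − 15.44 = -2.39; fold change = 2^2.39 = 5.242
YKL132C: ΔΔCt = (27.91−17.11) − (25.12−16.81) = 10.80 − 8.31 = 2.49; fold change = 2^-2.49 = 0.178
YGL271W: ΔΔCt = (18.46−17.11) − (21.33−16.81) = 1.35 − 4.52 = -3.17; fold change = 2^3.17 = 9.000
YGL271W has the largest |ΔΔCt| = 3.17.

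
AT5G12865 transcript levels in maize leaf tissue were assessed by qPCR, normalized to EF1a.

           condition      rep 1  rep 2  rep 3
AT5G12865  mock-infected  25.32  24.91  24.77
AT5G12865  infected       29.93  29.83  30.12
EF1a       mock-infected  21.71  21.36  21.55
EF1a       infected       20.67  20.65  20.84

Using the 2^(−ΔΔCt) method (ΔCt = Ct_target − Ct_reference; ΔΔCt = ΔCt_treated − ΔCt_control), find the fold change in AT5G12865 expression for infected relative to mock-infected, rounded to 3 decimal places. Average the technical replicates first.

0.018

Mean Ct: AT5G12865 mock-infected 25.000; AT5G12865 infected 29.960; EF1a mock-infected 21.540; EF1a infected 20.720
ΔCt(mock-infected) = 25.000 − 21.540 = 3.460
ΔCt(infected) = 29.960 − 20.720 = 9.240
ΔΔCt = 9.240 − 3.460 = 5.780
Fold change = 2^(−5.780) = 0.0182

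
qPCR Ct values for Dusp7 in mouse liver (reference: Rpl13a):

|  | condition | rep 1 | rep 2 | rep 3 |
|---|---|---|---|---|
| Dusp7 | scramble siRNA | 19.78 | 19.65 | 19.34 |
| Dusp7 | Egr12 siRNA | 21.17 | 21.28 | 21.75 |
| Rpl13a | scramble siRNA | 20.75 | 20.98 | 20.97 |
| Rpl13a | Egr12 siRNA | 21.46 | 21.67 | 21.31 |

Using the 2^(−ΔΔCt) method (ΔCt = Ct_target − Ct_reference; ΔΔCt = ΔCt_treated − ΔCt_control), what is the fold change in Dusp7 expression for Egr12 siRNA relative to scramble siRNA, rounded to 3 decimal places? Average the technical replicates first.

Mean Ct: Dusp7 scramble siRNA 19.590; Dusp7 Egr12 siRNA 21.400; Rpl13a scramble siRNA 20.900; Rpl13a Egr12 siRNA 21.480
ΔCt(scramble siRNA) = 19.590 − 20.900 = -1.310
ΔCt(Egr12 siRNA) = 21.400 − 21.480 = -0.080
ΔΔCt = -0.080 − (-1.310) = 1.230
Fold change = 2^(−1.230) = 0.4263

0.426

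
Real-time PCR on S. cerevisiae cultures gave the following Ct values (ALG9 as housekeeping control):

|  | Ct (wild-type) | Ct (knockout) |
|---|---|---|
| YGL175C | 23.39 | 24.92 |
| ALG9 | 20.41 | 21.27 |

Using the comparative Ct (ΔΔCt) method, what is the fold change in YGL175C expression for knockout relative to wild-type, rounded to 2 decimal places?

ΔCt(wild-type) = 23.390 − 20.410 = 2.980
ΔCt(knockout) = 24.920 − 21.270 = 3.650
ΔΔCt = 3.650 − 2.980 = 0.670
Fold change = 2^(−0.670) = 0.629

0.63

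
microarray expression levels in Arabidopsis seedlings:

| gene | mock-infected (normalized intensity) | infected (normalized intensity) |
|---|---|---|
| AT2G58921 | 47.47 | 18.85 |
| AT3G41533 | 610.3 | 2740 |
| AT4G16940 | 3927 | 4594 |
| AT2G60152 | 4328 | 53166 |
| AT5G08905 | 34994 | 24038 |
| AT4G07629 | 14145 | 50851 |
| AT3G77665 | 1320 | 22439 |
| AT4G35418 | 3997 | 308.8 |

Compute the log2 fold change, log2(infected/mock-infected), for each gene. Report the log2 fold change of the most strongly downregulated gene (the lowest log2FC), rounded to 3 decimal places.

-3.694

log2(18.85/47.47) = -1.332  (AT2G58921)
log2(2740/610.3) = 2.167  (AT3G41533)
log2(4594/3927) = 0.226  (AT4G16940)
log2(53166/4328) = 3.619  (AT2G60152)
log2(24038/34994) = -0.542  (AT5G08905)
log2(50851/14145) = 1.846  (AT4G07629)
log2(22439/1320) = 4.087  (AT3G77665)
log2(308.8/3997) = -3.694  (AT4G35418)
AT4G35418 is most strongly downregulated.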